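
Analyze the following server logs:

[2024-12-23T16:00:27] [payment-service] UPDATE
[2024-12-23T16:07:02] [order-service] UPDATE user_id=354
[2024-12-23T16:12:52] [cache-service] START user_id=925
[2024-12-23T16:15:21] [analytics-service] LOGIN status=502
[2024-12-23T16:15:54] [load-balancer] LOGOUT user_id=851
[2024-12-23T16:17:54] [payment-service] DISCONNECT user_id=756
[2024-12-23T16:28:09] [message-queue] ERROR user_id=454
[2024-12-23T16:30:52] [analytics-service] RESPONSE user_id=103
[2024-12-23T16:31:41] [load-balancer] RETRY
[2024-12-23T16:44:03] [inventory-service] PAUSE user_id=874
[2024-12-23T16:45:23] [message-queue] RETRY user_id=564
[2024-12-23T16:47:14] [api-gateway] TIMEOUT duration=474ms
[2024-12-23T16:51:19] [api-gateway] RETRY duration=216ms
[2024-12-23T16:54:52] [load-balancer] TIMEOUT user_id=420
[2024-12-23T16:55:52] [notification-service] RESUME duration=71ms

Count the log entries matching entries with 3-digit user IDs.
9

To find matching entries:

1. Pattern to match: entries with 3-digit user IDs
2. Scan each log entry for the pattern
3. Count matches: 9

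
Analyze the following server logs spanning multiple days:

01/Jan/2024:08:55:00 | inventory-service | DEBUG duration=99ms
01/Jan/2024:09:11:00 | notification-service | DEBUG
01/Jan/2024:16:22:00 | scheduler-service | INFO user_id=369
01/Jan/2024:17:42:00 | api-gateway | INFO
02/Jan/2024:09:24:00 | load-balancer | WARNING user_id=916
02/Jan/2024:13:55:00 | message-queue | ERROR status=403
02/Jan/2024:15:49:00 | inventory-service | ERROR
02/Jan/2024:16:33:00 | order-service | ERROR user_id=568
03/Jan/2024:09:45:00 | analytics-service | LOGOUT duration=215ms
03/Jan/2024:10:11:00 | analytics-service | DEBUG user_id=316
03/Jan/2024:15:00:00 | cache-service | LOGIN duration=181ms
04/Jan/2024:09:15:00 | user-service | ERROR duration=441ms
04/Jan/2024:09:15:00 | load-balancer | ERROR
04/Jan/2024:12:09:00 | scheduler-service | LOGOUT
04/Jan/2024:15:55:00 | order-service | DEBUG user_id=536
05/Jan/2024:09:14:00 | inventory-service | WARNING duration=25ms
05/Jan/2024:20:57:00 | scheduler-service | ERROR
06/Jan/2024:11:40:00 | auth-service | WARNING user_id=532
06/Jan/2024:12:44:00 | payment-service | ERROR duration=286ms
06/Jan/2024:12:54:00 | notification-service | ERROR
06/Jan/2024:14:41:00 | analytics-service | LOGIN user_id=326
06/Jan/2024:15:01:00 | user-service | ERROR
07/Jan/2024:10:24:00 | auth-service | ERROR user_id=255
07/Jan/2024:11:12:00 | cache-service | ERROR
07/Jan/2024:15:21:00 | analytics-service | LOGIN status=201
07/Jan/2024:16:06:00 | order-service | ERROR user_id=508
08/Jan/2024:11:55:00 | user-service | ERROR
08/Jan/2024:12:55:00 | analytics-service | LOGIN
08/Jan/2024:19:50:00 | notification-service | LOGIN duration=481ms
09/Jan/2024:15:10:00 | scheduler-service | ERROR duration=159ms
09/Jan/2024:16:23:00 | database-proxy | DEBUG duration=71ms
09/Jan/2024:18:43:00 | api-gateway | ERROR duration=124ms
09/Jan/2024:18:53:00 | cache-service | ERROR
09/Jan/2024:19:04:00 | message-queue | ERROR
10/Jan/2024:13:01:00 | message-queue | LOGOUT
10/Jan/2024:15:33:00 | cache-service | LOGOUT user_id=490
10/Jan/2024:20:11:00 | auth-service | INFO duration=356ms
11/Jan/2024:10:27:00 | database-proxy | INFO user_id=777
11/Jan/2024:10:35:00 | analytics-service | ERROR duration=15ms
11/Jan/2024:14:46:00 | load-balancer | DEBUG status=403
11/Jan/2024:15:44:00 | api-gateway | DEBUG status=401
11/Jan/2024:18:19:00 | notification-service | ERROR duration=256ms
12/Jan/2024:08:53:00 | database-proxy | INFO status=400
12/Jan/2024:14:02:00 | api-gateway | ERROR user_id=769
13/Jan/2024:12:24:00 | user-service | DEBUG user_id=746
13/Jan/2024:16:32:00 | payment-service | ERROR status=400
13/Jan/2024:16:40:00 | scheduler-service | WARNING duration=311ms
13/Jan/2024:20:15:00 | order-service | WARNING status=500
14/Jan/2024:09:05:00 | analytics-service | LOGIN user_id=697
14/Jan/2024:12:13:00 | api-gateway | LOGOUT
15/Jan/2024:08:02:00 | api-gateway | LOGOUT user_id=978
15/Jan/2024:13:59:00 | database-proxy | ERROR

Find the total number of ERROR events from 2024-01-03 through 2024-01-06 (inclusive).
6

To filter by date range:

1. Date range: 2024-01-03 through 2024-01-06, both dates inclusive
2. Filter for ERROR events whose date falls in this range
3. Count matching events: 6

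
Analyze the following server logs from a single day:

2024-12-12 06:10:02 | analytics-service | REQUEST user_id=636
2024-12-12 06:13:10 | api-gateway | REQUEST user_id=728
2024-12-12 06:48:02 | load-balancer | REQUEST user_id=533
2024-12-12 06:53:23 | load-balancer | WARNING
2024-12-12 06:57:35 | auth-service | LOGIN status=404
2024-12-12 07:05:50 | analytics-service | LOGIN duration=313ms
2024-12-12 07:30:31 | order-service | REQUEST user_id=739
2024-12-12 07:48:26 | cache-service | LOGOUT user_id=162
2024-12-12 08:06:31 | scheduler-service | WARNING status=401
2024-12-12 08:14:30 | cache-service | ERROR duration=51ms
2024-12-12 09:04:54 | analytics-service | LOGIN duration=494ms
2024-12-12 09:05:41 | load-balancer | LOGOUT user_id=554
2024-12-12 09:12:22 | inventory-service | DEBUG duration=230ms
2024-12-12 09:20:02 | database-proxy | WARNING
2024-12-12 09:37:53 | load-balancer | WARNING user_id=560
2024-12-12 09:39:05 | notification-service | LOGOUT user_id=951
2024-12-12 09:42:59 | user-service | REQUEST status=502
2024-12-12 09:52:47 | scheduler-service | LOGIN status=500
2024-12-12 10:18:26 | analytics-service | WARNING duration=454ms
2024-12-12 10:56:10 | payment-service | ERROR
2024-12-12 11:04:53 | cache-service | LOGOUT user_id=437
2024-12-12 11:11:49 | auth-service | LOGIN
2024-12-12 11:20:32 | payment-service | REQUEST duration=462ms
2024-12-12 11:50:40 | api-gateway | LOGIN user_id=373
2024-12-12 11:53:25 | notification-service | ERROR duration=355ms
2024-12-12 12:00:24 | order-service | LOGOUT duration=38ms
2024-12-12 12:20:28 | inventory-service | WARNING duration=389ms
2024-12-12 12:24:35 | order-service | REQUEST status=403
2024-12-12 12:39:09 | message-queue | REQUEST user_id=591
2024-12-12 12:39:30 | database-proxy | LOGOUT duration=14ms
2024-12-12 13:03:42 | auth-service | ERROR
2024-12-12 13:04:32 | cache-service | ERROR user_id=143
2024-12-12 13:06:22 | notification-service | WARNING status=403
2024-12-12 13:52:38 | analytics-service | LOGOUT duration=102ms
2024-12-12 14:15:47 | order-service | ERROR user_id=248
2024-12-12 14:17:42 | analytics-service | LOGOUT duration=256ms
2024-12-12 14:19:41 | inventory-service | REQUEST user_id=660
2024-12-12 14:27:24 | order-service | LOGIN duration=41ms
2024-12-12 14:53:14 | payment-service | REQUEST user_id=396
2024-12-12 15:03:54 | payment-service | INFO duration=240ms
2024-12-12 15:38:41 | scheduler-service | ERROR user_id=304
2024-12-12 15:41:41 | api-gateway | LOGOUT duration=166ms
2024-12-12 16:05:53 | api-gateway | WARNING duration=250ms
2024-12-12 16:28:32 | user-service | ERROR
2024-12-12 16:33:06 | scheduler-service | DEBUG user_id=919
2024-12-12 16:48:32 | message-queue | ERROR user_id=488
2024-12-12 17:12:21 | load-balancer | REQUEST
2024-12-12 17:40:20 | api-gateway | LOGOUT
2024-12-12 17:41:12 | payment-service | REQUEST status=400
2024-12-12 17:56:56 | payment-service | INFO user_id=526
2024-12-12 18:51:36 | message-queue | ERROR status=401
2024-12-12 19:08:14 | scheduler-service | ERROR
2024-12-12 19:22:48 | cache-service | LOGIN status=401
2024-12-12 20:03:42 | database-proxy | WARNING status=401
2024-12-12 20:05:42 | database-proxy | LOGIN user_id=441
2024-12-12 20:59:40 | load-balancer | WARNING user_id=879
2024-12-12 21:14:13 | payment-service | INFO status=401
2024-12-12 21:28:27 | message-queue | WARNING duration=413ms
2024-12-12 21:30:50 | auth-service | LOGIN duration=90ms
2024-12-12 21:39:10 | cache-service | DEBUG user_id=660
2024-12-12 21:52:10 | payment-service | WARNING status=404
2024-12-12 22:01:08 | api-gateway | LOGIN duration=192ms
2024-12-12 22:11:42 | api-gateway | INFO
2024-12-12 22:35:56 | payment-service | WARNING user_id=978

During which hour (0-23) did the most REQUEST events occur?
6

To find the peak hour:

1. Group all REQUEST events by hour
2. Count events in each hour
3. Find hour with maximum count
4. Peak hour: 6 (with 3 events)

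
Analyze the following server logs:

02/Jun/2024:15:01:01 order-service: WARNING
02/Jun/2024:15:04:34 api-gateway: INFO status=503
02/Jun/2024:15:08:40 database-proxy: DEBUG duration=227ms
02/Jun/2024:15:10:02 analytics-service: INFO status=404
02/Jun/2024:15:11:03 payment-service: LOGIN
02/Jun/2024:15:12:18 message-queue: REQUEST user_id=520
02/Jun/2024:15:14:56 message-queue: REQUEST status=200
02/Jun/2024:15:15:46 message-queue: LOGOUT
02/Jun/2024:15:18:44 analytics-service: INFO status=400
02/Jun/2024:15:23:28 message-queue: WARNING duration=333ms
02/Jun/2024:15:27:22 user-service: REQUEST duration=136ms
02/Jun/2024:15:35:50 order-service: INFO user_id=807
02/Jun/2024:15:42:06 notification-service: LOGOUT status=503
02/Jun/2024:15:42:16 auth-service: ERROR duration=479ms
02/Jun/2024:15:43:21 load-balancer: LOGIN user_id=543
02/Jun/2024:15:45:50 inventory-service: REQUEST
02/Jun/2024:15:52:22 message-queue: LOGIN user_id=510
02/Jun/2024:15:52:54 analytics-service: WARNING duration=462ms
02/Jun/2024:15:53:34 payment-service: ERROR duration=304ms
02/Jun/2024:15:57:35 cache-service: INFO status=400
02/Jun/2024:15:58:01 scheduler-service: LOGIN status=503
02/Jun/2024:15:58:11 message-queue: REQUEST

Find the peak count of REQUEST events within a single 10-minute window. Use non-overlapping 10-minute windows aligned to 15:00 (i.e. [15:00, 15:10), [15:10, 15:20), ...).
2

To find the burst window:

1. Divide the log period into non-overlapping 10-minute windows starting at 15:00
2. Count REQUEST events in each window
3. Find the window with maximum count
4. Maximum events in a window: 2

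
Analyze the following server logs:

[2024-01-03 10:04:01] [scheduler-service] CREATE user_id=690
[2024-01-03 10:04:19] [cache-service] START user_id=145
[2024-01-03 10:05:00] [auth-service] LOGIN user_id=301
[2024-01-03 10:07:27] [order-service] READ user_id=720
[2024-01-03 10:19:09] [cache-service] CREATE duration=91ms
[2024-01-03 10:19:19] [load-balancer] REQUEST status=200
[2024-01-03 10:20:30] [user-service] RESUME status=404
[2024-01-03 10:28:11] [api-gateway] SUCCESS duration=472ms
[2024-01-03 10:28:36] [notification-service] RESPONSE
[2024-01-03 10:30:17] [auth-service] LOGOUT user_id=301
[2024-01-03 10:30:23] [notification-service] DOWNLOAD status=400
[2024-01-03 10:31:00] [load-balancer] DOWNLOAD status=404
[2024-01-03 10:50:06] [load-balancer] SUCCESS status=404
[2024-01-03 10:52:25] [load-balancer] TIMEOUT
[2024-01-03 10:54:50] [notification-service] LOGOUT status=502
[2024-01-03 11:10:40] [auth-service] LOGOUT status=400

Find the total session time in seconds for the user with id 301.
1517

To calculate session duration:

1. Find LOGIN event for user_id=301: 2024-01-03 10:05:00
2. Find LOGOUT event for user_id=301: 2024-01-03 10:30:17
3. Session duration: 2024-01-03 10:30:17 - 2024-01-03 10:05:00 = 1517 seconds (25 minutes)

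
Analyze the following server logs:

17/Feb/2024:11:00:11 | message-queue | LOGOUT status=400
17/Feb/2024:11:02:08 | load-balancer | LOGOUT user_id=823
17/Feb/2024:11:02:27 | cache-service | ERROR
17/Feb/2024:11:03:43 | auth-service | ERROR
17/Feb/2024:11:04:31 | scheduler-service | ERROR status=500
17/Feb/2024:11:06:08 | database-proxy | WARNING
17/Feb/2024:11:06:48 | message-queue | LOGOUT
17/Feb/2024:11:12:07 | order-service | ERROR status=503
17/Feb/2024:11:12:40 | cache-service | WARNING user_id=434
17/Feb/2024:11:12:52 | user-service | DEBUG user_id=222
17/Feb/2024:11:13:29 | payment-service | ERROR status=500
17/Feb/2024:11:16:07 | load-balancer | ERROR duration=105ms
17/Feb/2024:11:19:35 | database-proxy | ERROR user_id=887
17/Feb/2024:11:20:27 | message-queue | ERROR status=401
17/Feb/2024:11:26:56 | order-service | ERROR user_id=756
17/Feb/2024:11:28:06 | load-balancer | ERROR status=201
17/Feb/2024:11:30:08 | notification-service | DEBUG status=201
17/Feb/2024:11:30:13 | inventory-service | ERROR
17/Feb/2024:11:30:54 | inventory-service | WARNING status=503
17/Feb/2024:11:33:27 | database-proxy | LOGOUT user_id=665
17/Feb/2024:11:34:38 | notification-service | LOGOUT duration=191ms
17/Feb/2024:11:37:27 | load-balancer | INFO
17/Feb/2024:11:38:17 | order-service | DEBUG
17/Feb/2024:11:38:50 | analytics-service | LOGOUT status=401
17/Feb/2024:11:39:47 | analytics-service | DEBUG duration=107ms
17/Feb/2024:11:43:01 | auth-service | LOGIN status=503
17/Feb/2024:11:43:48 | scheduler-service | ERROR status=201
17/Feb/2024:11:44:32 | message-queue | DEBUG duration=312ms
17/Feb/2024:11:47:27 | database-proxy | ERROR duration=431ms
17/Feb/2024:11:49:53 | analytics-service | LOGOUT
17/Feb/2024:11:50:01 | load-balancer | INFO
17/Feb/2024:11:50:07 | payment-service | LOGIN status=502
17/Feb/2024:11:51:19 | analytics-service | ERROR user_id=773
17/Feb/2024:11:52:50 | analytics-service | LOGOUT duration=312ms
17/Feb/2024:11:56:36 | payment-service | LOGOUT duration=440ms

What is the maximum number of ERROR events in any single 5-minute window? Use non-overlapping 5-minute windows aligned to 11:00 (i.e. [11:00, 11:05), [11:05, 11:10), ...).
3

To find the burst window:

1. Divide the log period into non-overlapping 5-minute windows starting at 11:00
2. Count ERROR events in each window
3. Find the window with maximum count
4. Maximum events in a window: 3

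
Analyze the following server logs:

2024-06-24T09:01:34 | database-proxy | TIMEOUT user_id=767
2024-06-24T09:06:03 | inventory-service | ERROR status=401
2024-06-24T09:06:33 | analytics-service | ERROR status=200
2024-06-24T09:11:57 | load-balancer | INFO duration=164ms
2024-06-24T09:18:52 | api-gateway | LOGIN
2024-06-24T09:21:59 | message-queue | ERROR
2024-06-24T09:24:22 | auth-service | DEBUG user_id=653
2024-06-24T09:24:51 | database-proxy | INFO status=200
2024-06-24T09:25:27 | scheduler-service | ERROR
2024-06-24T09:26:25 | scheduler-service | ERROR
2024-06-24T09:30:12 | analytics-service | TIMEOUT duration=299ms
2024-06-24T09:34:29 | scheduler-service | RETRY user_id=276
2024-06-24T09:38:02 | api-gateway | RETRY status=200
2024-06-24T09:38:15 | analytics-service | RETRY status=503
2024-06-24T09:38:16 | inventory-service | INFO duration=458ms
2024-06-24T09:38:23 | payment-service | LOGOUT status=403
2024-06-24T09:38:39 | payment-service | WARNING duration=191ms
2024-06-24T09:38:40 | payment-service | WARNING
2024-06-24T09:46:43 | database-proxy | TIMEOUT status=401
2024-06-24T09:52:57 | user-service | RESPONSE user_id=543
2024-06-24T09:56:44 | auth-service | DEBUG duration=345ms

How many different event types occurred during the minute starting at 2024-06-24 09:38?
4

To count unique event types:

1. Filter events in the minute starting at 2024-06-24 09:38
2. Extract event types from matching entries
3. Count unique types: 4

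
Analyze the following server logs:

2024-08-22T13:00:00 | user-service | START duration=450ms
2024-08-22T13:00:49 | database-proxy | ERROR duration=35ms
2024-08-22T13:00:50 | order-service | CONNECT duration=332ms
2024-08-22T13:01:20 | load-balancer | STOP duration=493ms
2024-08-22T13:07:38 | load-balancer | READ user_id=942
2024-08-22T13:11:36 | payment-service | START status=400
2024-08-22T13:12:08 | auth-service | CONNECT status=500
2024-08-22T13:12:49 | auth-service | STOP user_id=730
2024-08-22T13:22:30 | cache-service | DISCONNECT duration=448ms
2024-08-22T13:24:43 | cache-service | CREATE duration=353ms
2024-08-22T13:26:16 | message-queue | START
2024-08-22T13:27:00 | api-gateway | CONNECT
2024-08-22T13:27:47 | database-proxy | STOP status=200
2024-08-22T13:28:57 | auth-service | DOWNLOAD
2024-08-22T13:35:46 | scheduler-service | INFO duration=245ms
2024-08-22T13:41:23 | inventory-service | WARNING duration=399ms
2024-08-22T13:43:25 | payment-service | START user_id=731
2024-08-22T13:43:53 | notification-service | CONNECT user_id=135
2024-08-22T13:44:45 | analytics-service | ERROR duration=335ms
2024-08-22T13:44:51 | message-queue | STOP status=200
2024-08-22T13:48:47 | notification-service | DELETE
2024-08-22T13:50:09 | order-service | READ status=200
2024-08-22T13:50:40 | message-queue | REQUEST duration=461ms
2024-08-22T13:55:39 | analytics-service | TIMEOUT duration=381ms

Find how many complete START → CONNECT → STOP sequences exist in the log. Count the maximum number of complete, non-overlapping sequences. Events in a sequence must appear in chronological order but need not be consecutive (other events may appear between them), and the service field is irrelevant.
4

To count sequences:

1. Look for pattern: START → CONNECT → STOP
2. Greedily scan the log in chronological order, matching each sequence element in turn (ignoring service)
3. Each time the full pattern completes, increment the count and restart matching from the next event
4. Complete non-overlapping sequences found: 4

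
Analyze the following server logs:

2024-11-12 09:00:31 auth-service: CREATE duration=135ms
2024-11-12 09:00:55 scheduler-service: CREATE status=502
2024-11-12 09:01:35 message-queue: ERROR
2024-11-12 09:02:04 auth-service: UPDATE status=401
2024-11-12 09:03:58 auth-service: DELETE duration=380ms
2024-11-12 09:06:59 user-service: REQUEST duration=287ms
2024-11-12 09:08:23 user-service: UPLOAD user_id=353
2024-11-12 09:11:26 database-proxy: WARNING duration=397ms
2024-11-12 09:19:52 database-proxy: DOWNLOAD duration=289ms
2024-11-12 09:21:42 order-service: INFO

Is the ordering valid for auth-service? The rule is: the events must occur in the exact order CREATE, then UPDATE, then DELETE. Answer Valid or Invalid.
Valid

To validate ordering:

1. Required order: CREATE → UPDATE → DELETE
2. Rule: the events must occur in the exact order CREATE, then UPDATE, then DELETE
3. Check actual order of events for auth-service
4. Result: Valid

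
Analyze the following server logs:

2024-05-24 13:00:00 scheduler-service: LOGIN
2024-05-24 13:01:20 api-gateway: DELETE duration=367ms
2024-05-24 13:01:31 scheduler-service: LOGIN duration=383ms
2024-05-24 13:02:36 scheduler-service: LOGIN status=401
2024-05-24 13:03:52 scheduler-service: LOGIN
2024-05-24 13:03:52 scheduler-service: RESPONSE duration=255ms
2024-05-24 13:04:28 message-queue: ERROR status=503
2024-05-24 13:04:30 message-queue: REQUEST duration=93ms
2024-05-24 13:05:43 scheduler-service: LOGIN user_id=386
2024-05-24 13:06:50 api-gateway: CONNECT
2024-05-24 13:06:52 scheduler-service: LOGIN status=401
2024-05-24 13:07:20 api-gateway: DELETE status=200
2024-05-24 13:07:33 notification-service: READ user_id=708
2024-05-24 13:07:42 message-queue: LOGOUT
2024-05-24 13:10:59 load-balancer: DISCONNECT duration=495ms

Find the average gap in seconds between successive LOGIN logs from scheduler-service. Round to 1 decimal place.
82.4

To calculate average interval:

1. Find all LOGIN events for scheduler-service in order
2. Calculate time gaps between consecutive events
3. Compute mean of gaps: 412 / 5 = 82.4 seconds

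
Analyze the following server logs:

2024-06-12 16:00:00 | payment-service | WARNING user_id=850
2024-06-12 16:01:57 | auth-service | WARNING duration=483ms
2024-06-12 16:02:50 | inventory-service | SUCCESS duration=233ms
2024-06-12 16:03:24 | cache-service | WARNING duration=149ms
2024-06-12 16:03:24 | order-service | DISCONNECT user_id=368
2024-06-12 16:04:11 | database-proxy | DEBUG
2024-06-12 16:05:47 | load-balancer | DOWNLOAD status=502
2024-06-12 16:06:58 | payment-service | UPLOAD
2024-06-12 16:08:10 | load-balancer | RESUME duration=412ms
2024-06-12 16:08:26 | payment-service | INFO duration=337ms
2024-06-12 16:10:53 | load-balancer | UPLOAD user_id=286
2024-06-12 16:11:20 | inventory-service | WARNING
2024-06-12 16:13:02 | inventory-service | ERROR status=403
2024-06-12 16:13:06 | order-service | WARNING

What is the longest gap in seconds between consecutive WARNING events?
476

To find the longest gap:

1. Extract all WARNING events in chronological order
2. Calculate time differences between consecutive events
3. Find the maximum difference
4. Longest gap: 476 seconds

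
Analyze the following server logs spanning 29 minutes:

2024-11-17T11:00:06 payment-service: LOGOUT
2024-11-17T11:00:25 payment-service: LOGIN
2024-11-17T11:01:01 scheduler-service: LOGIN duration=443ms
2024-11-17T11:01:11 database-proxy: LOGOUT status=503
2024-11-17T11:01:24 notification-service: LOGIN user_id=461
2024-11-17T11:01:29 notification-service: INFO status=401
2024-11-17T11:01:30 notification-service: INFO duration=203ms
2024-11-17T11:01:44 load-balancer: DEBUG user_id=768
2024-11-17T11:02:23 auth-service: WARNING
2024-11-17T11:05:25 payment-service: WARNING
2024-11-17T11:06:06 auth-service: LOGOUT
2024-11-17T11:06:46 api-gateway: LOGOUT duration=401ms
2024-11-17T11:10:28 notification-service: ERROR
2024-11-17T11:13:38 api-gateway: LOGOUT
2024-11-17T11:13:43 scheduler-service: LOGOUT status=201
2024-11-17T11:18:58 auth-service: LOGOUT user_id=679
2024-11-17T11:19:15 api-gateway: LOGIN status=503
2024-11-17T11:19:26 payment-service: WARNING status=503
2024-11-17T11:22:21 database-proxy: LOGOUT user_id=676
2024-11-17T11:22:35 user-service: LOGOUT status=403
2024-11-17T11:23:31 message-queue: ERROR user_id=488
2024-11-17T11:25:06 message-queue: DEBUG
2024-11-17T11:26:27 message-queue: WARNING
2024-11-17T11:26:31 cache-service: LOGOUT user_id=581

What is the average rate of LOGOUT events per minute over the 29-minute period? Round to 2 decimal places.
0.34

To calculate the rate:

1. Count total LOGOUT events: 10
2. Total time period: 29 minutes
3. Rate = 10 / 29 = 0.34 events per minute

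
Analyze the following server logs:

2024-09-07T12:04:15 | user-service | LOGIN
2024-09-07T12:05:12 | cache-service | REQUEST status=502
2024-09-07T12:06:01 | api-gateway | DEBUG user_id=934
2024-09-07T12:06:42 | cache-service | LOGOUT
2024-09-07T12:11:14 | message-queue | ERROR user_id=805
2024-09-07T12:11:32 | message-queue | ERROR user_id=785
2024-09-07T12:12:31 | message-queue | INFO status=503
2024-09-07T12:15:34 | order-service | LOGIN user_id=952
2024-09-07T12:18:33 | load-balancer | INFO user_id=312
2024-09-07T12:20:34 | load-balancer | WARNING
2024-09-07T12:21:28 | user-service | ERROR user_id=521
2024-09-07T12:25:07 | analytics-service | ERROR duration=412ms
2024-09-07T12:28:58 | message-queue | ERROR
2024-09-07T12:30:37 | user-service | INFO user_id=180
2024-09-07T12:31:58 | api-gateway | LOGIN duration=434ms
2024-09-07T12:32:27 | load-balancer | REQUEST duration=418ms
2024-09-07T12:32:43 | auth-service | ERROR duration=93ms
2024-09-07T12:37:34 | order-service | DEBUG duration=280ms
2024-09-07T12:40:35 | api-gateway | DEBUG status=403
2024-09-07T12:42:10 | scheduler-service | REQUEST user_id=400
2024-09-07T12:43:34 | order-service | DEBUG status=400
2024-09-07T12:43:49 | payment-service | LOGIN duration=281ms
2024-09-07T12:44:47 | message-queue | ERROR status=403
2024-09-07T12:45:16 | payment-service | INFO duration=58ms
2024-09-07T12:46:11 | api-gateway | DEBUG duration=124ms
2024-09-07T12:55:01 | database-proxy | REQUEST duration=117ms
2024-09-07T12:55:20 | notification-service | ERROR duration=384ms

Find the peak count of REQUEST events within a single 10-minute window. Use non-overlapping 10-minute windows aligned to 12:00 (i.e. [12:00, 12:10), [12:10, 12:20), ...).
1

To find the burst window:

1. Divide the log period into non-overlapping 10-minute windows starting at 12:00
2. Count REQUEST events in each window
3. Find the window with maximum count
4. Maximum events in a window: 1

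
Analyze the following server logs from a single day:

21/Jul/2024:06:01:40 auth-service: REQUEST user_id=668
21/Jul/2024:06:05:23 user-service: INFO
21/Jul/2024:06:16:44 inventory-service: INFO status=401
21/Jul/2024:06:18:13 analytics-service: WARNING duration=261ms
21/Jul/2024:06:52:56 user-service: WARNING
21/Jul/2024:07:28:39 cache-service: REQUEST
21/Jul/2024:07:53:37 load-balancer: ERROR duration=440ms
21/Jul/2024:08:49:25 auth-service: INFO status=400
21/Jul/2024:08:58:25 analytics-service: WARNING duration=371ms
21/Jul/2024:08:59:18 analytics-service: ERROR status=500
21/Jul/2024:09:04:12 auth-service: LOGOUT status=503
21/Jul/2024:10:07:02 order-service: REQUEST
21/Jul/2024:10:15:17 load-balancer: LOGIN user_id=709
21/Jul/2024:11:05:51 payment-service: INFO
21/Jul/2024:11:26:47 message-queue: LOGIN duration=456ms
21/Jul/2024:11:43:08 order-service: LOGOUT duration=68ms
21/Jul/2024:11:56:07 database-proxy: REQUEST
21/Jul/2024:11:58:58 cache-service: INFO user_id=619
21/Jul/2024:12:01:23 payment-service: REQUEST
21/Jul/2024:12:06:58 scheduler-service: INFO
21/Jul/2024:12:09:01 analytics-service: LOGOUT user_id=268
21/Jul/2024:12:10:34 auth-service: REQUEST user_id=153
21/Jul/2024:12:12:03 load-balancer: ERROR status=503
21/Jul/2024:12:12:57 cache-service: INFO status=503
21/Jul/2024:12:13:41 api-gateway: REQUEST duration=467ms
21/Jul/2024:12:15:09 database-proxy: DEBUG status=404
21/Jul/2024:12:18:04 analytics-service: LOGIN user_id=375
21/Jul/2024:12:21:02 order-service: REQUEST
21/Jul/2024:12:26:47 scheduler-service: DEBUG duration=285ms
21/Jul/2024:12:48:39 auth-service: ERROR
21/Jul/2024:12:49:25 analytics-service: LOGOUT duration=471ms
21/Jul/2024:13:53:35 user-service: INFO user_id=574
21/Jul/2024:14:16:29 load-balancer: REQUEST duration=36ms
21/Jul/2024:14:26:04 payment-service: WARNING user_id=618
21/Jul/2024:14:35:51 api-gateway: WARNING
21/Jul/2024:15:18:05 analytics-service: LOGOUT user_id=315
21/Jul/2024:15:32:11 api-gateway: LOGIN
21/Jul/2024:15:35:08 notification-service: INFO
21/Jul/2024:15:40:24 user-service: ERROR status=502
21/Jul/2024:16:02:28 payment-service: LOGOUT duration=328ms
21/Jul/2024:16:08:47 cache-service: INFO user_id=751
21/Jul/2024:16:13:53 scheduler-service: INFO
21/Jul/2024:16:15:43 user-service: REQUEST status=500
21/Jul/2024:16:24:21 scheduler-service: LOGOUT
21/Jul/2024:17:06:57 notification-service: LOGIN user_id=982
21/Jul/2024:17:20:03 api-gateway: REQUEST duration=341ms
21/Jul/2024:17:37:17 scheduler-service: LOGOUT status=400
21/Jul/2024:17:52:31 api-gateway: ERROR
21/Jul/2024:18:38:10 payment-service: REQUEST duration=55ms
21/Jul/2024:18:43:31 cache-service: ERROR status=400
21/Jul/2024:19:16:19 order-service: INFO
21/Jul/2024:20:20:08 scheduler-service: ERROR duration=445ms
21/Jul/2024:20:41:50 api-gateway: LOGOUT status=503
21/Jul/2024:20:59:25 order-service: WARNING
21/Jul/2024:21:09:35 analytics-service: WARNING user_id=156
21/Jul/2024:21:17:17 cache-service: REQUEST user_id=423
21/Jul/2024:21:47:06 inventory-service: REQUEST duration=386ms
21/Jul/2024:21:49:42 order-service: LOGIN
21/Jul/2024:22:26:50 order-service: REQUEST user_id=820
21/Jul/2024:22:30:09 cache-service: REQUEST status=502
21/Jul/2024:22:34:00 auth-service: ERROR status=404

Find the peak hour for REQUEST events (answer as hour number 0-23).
12

To find the peak hour:

1. Group all REQUEST events by hour
2. Count events in each hour
3. Find hour with maximum count
4. Peak hour: 12 (with 4 events)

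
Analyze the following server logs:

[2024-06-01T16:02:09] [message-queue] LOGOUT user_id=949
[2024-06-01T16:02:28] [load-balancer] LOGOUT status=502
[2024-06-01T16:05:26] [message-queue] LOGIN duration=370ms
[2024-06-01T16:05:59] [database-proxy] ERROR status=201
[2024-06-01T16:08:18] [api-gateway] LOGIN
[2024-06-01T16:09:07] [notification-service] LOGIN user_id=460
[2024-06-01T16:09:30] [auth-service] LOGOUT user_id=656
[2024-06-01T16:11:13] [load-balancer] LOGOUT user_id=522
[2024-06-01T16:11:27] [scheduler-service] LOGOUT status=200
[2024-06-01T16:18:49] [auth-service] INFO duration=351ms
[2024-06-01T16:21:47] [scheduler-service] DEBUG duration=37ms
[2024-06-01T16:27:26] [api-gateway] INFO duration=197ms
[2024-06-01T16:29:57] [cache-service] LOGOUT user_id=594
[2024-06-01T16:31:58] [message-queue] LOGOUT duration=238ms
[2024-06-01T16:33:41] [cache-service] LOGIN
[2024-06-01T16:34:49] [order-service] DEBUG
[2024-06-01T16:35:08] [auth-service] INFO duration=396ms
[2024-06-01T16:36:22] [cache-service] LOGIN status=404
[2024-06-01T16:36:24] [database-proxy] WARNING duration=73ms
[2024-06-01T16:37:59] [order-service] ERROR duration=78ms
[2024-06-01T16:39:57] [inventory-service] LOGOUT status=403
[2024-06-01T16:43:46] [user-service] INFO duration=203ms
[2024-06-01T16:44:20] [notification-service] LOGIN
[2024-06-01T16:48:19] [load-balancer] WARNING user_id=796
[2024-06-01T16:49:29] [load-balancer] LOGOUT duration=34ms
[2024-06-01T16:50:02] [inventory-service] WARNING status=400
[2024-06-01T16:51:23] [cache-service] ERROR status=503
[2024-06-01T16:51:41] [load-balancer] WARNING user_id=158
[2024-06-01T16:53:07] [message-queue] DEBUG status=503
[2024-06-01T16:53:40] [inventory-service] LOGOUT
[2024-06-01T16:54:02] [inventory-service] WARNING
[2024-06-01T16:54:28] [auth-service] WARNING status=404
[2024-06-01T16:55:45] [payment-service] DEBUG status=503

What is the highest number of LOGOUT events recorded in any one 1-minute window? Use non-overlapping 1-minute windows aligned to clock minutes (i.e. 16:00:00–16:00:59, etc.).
2

To find the burst window:

1. Divide the log period into non-overlapping 1-minute windows starting at 16:00
2. Count LOGOUT events in each window
3. Find the window with maximum count
4. Maximum events in a window: 2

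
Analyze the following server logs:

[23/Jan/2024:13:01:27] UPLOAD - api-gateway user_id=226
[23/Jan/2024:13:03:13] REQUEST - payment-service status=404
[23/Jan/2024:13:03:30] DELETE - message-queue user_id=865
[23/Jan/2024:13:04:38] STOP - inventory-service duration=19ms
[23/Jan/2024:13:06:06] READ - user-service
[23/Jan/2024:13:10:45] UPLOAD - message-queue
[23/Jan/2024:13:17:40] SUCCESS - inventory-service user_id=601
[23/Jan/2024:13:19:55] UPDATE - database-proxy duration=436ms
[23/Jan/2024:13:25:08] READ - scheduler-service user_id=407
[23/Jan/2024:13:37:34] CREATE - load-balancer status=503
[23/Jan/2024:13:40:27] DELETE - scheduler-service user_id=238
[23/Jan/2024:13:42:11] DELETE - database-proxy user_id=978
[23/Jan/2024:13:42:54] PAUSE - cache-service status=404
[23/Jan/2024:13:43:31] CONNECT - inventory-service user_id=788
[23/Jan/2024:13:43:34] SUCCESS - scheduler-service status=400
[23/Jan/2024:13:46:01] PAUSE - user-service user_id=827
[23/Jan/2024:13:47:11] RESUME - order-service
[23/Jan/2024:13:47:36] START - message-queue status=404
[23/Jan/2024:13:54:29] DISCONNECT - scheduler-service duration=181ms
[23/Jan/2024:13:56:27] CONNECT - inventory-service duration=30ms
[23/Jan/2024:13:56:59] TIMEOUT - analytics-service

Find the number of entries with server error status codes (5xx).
1

To find matching entries:

1. Pattern to match: server error status codes (5xx)
2. Scan each log entry for the pattern
3. Count matches: 1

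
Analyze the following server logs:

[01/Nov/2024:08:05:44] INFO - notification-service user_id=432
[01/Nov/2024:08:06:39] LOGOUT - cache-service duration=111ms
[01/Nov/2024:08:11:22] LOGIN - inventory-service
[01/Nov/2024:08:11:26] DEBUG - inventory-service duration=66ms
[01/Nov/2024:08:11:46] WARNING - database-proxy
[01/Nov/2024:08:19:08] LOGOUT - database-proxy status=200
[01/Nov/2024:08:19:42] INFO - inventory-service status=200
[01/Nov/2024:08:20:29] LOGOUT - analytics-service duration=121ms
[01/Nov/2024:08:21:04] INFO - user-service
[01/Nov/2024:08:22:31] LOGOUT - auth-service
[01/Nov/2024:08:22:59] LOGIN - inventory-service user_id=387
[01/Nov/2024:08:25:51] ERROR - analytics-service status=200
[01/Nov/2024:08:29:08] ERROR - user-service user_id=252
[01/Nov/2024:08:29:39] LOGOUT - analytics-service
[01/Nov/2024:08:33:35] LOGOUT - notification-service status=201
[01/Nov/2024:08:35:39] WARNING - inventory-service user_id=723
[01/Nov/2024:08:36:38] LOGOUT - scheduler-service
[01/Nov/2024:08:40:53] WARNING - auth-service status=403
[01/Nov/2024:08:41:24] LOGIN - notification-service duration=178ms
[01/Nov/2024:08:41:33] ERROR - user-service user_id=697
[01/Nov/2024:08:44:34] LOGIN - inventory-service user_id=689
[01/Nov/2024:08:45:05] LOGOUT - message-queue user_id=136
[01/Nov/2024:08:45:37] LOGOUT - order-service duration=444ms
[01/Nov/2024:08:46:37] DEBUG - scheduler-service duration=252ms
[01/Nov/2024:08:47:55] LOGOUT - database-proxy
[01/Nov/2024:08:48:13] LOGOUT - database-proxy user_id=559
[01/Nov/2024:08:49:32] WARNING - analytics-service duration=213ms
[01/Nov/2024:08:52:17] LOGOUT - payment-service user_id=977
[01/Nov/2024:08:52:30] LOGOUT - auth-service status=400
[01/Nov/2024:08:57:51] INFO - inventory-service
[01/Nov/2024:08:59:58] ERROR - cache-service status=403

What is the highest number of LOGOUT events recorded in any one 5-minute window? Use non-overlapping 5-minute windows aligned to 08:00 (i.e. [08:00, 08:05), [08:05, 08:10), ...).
4

To find the burst window:

1. Divide the log period into non-overlapping 5-minute windows starting at 08:00
2. Count LOGOUT events in each window
3. Find the window with maximum count
4. Maximum events in a window: 4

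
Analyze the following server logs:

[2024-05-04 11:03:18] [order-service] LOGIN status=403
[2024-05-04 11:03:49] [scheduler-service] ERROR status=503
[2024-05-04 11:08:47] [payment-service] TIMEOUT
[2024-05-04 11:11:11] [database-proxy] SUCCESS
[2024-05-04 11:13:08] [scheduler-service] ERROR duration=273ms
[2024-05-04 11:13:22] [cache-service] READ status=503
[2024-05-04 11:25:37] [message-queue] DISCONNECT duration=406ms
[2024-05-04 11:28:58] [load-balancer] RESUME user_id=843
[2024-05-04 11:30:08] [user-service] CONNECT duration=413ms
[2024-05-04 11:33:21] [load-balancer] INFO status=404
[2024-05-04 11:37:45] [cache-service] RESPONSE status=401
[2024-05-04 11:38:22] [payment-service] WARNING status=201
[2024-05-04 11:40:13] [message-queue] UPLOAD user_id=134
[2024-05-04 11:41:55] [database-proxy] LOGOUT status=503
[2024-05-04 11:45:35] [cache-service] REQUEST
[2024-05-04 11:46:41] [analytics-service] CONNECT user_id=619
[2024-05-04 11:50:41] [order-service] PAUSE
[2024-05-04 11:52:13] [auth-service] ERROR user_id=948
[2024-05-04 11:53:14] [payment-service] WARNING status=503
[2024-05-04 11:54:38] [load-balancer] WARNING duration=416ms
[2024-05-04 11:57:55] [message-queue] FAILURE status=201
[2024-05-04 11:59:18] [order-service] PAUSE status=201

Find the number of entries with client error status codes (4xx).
3

To find matching entries:

1. Pattern to match: client error status codes (4xx)
2. Scan each log entry for the pattern
3. Count matches: 3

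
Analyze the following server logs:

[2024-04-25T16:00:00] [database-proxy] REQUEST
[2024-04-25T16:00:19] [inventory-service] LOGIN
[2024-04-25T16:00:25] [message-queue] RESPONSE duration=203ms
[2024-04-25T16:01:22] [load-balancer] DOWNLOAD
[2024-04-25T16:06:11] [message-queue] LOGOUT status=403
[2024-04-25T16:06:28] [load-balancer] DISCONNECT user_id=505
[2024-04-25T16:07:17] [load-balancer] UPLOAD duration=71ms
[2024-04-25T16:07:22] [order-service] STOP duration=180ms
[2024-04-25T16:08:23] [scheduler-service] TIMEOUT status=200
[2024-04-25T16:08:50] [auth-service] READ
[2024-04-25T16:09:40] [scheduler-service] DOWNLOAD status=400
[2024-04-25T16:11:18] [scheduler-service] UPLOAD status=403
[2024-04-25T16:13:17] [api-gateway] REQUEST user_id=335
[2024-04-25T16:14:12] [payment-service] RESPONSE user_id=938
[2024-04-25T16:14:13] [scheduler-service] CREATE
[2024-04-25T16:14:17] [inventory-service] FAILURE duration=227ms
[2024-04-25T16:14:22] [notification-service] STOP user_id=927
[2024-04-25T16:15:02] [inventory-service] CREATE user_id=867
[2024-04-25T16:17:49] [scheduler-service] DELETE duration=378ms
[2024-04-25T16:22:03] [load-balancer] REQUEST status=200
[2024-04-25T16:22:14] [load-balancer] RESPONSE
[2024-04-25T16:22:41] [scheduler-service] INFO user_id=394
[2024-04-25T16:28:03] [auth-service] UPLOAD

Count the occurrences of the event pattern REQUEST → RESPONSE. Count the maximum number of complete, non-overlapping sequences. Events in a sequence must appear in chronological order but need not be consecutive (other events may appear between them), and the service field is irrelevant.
3

To count sequences:

1. Look for pattern: REQUEST → RESPONSE
2. Greedily scan the log in chronological order, matching each sequence element in turn (ignoring service)
3. Each time the full pattern completes, increment the count and restart matching from the next event
4. Complete non-overlapping sequences found: 3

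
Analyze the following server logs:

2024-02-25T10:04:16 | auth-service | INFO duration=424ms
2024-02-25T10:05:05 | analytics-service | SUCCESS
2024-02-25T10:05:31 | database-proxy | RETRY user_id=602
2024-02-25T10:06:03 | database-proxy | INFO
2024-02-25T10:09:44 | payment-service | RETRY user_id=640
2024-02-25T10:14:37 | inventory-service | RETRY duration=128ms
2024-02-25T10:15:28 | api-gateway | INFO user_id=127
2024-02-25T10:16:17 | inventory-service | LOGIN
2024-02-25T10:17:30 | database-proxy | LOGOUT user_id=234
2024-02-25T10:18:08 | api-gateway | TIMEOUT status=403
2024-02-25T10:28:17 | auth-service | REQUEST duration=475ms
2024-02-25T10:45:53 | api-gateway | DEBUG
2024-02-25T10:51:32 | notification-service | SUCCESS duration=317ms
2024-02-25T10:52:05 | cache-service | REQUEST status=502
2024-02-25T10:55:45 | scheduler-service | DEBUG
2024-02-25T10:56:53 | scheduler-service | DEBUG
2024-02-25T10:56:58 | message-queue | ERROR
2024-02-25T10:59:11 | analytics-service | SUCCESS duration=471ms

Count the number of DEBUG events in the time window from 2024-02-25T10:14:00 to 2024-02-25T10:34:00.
0

To count events in the time window:

1. Window boundaries: 2024-02-25T10:14:00 to 2024-02-25T10:34:00
2. Filter for DEBUG events within this window
3. Count matching events: 0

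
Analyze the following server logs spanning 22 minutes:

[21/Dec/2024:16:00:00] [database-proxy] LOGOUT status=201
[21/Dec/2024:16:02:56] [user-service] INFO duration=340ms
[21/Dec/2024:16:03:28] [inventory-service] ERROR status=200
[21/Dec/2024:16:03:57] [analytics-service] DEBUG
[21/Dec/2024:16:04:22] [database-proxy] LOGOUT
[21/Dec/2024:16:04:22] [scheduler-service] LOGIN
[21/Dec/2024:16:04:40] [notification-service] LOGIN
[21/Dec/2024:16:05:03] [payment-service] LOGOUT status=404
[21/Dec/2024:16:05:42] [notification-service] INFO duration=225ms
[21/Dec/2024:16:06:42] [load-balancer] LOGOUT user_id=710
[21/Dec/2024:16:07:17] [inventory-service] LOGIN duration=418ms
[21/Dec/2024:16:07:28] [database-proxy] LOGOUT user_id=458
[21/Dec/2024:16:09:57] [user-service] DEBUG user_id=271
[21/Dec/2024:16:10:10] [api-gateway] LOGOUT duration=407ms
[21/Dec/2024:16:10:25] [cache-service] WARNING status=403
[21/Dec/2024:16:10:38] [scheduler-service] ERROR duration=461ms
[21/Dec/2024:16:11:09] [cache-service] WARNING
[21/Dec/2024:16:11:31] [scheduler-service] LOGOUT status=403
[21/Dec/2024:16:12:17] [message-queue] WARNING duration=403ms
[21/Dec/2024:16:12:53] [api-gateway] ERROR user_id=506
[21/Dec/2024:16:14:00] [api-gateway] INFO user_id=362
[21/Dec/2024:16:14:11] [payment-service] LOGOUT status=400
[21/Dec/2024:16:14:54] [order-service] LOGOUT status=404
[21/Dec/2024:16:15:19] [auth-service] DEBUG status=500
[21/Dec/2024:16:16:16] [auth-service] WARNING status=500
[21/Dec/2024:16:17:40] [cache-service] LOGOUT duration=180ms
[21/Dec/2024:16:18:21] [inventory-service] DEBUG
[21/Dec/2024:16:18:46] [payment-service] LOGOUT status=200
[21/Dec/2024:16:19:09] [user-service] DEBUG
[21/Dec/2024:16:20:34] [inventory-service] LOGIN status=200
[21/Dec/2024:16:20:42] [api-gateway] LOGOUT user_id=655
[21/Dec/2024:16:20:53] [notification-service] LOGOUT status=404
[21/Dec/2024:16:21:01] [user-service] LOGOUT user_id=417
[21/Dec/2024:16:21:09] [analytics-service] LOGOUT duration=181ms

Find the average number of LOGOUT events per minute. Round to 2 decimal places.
0.68

To calculate the rate:

1. Count total LOGOUT events: 15
2. Total time period: 22 minutes
3. Rate = 15 / 22 = 0.68 events per minute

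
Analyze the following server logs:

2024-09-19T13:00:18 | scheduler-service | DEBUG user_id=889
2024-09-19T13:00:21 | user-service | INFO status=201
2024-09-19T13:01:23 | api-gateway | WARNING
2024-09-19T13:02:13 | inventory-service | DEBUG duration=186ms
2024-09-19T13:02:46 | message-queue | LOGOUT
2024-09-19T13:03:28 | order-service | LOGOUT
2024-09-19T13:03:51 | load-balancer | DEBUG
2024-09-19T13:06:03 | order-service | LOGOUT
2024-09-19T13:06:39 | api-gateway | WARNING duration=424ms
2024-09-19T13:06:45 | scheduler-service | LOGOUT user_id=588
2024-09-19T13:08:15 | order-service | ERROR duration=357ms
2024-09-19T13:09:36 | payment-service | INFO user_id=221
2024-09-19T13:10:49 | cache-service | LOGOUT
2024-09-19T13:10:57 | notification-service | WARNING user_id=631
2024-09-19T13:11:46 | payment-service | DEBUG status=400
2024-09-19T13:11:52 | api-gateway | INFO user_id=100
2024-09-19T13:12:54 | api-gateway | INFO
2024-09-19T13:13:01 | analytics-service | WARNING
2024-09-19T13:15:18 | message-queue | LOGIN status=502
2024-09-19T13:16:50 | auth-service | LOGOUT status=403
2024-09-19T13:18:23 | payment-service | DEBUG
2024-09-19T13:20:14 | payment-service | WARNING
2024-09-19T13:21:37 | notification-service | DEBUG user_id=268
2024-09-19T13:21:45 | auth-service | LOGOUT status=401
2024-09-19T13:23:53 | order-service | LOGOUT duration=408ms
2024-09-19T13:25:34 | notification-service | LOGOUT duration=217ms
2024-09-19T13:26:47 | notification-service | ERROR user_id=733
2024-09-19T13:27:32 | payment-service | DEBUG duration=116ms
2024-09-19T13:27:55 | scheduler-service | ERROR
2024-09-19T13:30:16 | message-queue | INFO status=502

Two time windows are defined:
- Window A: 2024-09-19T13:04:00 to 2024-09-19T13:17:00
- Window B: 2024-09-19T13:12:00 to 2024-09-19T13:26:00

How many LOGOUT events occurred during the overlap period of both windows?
1

To find overlap events:

1. Window A: 2024-09-19T13:04:00 to 2024-09-19T13:17:00
2. Window B: 2024-09-19T13:12:00 to 2024-09-19T13:26:00
3. Overlap period: 2024-09-19T13:12:00 to 2024-09-19T13:17:00
4. Count LOGOUT events in overlap: 1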